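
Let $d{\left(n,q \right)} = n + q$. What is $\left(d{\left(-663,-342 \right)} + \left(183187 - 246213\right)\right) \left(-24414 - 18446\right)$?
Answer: $2744368660$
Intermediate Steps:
$\left(d{\left(-663,-342 \right)} + \left(183187 - 246213\right)\right) \left(-24414 - 18446\right) = \left(\left(-663 - 342\right) + \left(183187 - 246213\right)\right) \left(-24414 - 18446\right) = \left(-1005 + \left(183187 - 246213\right)\right) \left(-42860\right) = \left(-1005 - 63026\right) \left(-42860\right) = \left(-64031\right) \left(-42860\right) = 2744368660$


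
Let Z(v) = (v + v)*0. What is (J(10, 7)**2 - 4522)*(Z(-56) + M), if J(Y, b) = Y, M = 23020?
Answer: -101794440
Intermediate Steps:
Z(v) = 0 (Z(v) = (2*v)*0 = 0)
(J(10, 7)**2 - 4522)*(Z(-56) + M) = (10**2 - 4522)*(0 + 23020) = (100 - 4522)*23020 = -4422*23020 = -101794440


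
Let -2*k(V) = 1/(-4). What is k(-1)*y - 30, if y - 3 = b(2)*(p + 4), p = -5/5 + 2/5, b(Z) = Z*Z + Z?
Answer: -1083/40 ≈ -27.075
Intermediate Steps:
k(V) = ⅛ (k(V) = -½/(-4) = -½*(-¼) = ⅛)
b(Z) = Z + Z² (b(Z) = Z² + Z = Z + Z²)
p = -⅗ (p = -5*⅕ + 2*(⅕) = -1 + ⅖ = -⅗ ≈ -0.60000)
y = 117/5 (y = 3 + (2*(1 + 2))*(-⅗ + 4) = 3 + (2*3)*(17/5) = 3 + 6*(17/5) = 3 + 102/5 = 117/5 ≈ 23.400)
k(-1)*y - 30 = (⅛)*(117/5) - 30 = 117/40 - 30 = -1083/40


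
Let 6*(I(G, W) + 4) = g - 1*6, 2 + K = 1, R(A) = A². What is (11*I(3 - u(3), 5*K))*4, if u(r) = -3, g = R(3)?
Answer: -154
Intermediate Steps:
K = -1 (K = -2 + 1 = -1)
g = 9 (g = 3² = 9)
I(G, W) = -7/2 (I(G, W) = -4 + (9 - 1*6)/6 = -4 + (9 - 6)/6 = -4 + (⅙)*3 = -4 + ½ = -7/2)
(11*I(3 - u(3), 5*K))*4 = (11*(-7/2))*4 = -77/2*4 = -154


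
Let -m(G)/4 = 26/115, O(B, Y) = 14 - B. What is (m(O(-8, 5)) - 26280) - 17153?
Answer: -4994899/115 ≈ -43434.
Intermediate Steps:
m(G) = -104/115
(m(O(-8, 5)) - 26280) - 17153 = (-104/115 - 26280) - 17153 = -3022304/115 - 17153 = -4994899/115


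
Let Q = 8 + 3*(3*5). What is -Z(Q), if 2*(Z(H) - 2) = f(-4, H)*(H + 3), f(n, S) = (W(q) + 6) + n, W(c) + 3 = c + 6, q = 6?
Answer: -310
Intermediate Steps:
W(c) = 3 + c (W(c) = -3 + (c + 6) = -3 + (6 + c) = 3 + c)
Q = 53 (Q = 8 + 3*15 = 8 + 45 = 53)
f(n, S) = 15 + n (f(n, S) = ((3 + 6) + 6) + n = (9 + 6) + n = 15 + n)
Z(H) = 37/2 + 11*H/2 (Z(H) = 2 + ((15 - 4)*(H + 3))/2 = 2 + (11*(3 + H))/2 = 2 + (33 + 11*H)/2 = 2 + (33/2 + 11*H/2) = 37/2 + 11*H/2)
-Z(Q) = -(37/2 + (11/2)*53) = -(37/2 + 583/2) = -1*310 = -310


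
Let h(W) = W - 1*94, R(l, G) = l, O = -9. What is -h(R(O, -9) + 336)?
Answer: -233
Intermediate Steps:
h(W) = -94 + W (h(W) = W - 94 = -94 + W)
-h(R(O, -9) + 336) = -(-94 + (-9 + 336)) = -(-94 + 327) = -1*233 = -233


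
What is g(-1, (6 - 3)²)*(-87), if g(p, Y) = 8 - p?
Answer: -783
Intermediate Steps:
g(-1, (6 - 3)²)*(-87) = (8 - 1*(-1))*(-87) = (8 + 1)*(-87) = 9*(-87) = -783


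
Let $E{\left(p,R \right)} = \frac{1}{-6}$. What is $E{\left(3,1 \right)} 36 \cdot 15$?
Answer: $-90$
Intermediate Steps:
$E{\left(p,R \right)} = - \frac{1}{6}$
$E{\left(3,1 \right)} 36 \cdot 15 = \left(- \frac{1}{6}\right) 36 \cdot 15 = \left(-6\right) 15 = -90$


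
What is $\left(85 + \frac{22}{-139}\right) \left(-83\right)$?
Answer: $- \frac{978819}{139} \approx -7041.9$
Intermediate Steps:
$\left(85 + \frac{22}{-139}\right) \left(-83\right) = \left(85 + 22 \left(- \frac{1}{139}\right)\right) \left(-83\right) = \left(85 - \frac{22}{139}\right) \left(-83\right) = \frac{11793}{139} \left(-83\right) = - \frac{978819}{139}$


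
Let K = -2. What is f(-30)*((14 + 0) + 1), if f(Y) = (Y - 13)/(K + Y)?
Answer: 645/32 ≈ 20.156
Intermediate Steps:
f(Y) = (-13 + Y)/(-2 + Y) (f(Y) = (Y - 13)/(-2 + Y) = (-13 + Y)/(-2 + Y))
f(-30)*((14 + 0) + 1) = ((-13 - 30)/(-2 - 30))*((14 + 0) + 1) = (-43/(-32))*(14 + 1) = -1/32*(-43)*15 = (43/32)*15 = 645/32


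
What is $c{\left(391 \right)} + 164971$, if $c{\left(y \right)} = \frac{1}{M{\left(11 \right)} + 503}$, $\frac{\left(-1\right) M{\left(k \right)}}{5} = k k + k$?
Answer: $\frac{25900446}{157} \approx 1.6497 \cdot 10^{5}$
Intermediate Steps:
$M{\left(k \right)} = - 5 k - 5 k^{2}$ ($M{\left(k \right)} = - 5 \left(k k + k\right) = - 5 \left(k^{2} + k\right) = - 5 \left(k + k^{2}\right) = - 5 k - 5 k^{2}$)
$c{\left(y \right)} = - \frac{1}{157}$ ($c{\left(y \right)} = \frac{1}{\left(-5\right) 11 \left(1 + 11\right) + 503} = \frac{1}{\left(-5\right) 11 \cdot 12 + 503} = \frac{1}{-660 + 503} = \frac{1}{-157} = - \frac{1}{157}$)
$c{\left(391 \right)} + 164971 = - \frac{1}{157} + 164971 = \frac{25900446}{157}$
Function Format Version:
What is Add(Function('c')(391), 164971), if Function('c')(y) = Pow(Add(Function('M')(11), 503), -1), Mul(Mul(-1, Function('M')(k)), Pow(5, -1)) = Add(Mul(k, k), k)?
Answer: Rational(25900446, 157) ≈ 1.6497e+5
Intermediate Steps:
Function('M')(k) = Add(Mul(-5, k), Mul(-5, Pow(k, 2))) (Function('M')(k) = Mul(-5, Add(Mul(k, k), k)) = Mul(-5, Add(Pow(k, 2), k)) = Mul(-5, Add(k, Pow(k, 2))) = Add(Mul(-5, k), Mul(-5, Pow(k, 2))))
Function('c')(y) = Rational(-1, 157) (Function('c')(y) = Pow(Add(Mul(-5, 11, Add(1, 11)), 503), -1) = Pow(Add(Mul(-5, 11, 12), 503), -1) = Pow(Add(-660, 503), -1) = Pow(-157, -1) = Rational(-1, 157))
Add(Function('c')(391), 164971) = Add(Rational(-1, 157), 164971) = Rational(25900446, 157)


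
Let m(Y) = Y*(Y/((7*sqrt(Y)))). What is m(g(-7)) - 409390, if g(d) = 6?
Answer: -409390 + 6*sqrt(6)/7 ≈ -4.0939e+5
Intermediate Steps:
m(Y) = Y**(3/2)/7 (m(Y) = Y*(Y*(1/(7*sqrt(Y)))) = Y*(sqrt(Y)/7) = Y**(3/2)/7)
m(g(-7)) - 409390 = 6**(3/2)/7 - 409390 = (6*sqrt(6))/7 - 409390 = 6*sqrt(6)/7 - 409390 = -409390 + 6*sqrt(6)/7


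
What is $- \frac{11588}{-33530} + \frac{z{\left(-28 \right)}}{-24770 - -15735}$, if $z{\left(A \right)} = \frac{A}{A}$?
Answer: $\frac{2093281}{6058871} \approx 0.34549$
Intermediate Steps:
$z{\left(A \right)} = 1$
$- \frac{11588}{-33530} + \frac{z{\left(-28 \right)}}{-24770 - -15735} = - \frac{11588}{-33530} + 1 \frac{1}{-24770 - -15735} = \left(-11588\right) \left(- \frac{1}{33530}\right) + 1 \frac{1}{-24770 + 15735} = \frac{5794}{16765} + 1 \frac{1}{-9035} = \frac{5794}{16765} + 1 \left(- \frac{1}{9035}\right) = \frac{5794}{16765} - \frac{1}{9035} = \frac{2093281}{6058871}$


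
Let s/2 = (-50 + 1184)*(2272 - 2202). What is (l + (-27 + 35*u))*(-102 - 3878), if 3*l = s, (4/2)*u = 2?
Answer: -210653440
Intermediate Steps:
u = 1 (u = (½)*2 = 1)
s = 158760 (s = 2*((-50 + 1184)*(2272 - 2202)) = 2*(1134*70) = 2*79380 = 158760)
l = 52920 (l = (⅓)*158760 = 52920)
(l + (-27 + 35*u))*(-102 - 3878) = (52920 + (-27 + 35*1))*(-102 - 3878) = (52920 + (-27 + 35))*(-3980) = (52920 + 8)*(-3980) = 52928*(-3980) = -210653440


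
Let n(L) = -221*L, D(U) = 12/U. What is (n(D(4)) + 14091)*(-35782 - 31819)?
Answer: -907746228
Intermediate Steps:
(n(D(4)) + 14091)*(-35782 - 31819) = (-2652/4 + 14091)*(-35782 - 31819) = (-2652/4 + 14091)*(-67601) = (-221*3 + 14091)*(-67601) = (-663 + 14091)*(-67601) = 13428*(-67601) = -907746228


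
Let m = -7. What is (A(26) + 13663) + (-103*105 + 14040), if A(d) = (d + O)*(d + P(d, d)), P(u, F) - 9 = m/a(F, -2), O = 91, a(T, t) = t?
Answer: 42785/2 ≈ 21393.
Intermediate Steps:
P(u, F) = 25/2 (P(u, F) = 9 - 7/(-2) = 9 - 7*(-½) = 9 + 7/2 = 25/2)
A(d) = (91 + d)*(25/2 + d) (A(d) = (d + 91)*(d + 25/2) = (91 + d)*(25/2 + d))
(A(26) + 13663) + (-103*105 + 14040) = ((2275/2 + 26² + (207/2)*26) + 13663) + (-103*105 + 14040) = ((2275/2 + 676 + 2691) + 13663) + (-10815 + 14040) = (9009/2 + 13663) + 3225 = 36335/2 + 3225 = 42785/2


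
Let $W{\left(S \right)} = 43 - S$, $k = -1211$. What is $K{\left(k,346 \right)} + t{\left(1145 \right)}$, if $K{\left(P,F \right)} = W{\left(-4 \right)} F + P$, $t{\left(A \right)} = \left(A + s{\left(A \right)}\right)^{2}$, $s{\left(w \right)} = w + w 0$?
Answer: $5259151$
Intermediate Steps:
$s{\left(w \right)} = w$ ($s{\left(w \right)} = w + 0 = w$)
$t{\left(A \right)} = 4 A^{2}$ ($t{\left(A \right)} = \left(A + A\right)^{2} = \left(2 A\right)^{2} = 4 A^{2}$)
$K{\left(P,F \right)} = P + 47 F$ ($K{\left(P,F \right)} = \left(43 - -4\right) F + P = \left(43 + 4\right) F + P = 47 F + P = P + 47 F$)
$K{\left(k,346 \right)} + t{\left(1145 \right)} = \left(-1211 + 47 \cdot 346\right) + 4 \cdot 1145^{2} = \left(-1211 + 16262\right) + 4 \cdot 1311025 = 15051 + 5244100 = 5259151$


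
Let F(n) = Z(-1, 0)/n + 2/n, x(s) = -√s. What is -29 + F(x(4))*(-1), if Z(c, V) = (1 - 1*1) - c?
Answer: -55/2 ≈ -27.500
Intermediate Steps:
Z(c, V) = -c (Z(c, V) = (1 - 1) - c = 0 - c = -c)
F(n) = 3/n (F(n) = (-1*(-1))/n + 2/n = 1/n + 2/n = 3/n)
-29 + F(x(4))*(-1) = -29 + (3/((-√4)))*(-1) = -29 + (3/((-1*2)))*(-1) = -29 + (3/(-2))*(-1) = -29 + (3*(-½))*(-1) = -29 - 3/2*(-1) = -29 + 3/2 = -55/2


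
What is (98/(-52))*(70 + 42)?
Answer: -2744/13 ≈ -211.08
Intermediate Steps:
(98/(-52))*(70 + 42) = (98*(-1/52))*112 = -49/26*112 = -2744/13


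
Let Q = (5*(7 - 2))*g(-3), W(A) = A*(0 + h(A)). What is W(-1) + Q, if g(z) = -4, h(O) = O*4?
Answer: -96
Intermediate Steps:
h(O) = 4*O
W(A) = 4*A**2 (W(A) = A*(0 + 4*A) = A*(4*A) = 4*A**2)
Q = -100 (Q = (5*(7 - 2))*(-4) = (5*5)*(-4) = 25*(-4) = -100)
W(-1) + Q = 4*(-1)**2 - 100 = 4*1 - 100 = 4 - 100 = -96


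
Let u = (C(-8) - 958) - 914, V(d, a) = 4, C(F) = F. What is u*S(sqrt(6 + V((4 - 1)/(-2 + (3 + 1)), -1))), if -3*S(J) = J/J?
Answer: 1880/3 ≈ 626.67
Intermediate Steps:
S(J) = -1/3 (S(J) = -J/(3*J) = -1/3*1 = -1/3)
u = -1880 (u = (-8 - 958) - 914 = -966 - 914 = -1880)
u*S(sqrt(6 + V((4 - 1)/(-2 + (3 + 1)), -1))) = -1880*(-1/3) = 1880/3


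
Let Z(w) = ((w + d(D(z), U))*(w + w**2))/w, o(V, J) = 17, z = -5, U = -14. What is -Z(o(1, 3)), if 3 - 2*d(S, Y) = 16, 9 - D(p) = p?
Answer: -189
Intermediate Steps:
D(p) = 9 - p
d(S, Y) = -13/2 (d(S, Y) = 3/2 - 1/2*16 = 3/2 - 8 = -13/2)
Z(w) = (-13/2 + w)*(w + w**2)/w (Z(w) = ((w - 13/2)*(w + w**2))/w = ((-13/2 + w)*(w + w**2))/w = (-13/2 + w)*(w + w**2)/w)
-Z(o(1, 3)) = -(-13/2 + 17**2 - 11/2*17) = -(-13/2 + 289 - 187/2) = -1*189 = -189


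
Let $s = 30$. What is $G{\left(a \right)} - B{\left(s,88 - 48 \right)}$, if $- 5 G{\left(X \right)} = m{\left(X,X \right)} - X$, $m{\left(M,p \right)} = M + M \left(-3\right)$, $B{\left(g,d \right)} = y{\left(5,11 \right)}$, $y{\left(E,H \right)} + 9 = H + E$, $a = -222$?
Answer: $- \frac{701}{5} \approx -140.2$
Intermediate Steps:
$y{\left(E,H \right)} = -9 + E + H$ ($y{\left(E,H \right)} = -9 + \left(H + E\right) = -9 + \left(E + H\right) = -9 + E + H$)
$B{\left(g,d \right)} = 7$ ($B{\left(g,d \right)} = -9 + 5 + 11 = 7$)
$m{\left(M,p \right)} = - 2 M$ ($m{\left(M,p \right)} = M - 3 M = - 2 M$)
$G{\left(X \right)} = \frac{3 X}{5}$ ($G{\left(X \right)} = - \frac{- 2 X - X}{5} = - \frac{\left(-3\right) X}{5} = \frac{3 X}{5}$)
$G{\left(a \right)} - B{\left(s,88 - 48 \right)} = \frac{3}{5} \left(-222\right) - 7 = - \frac{666}{5} - 7 = - \frac{701}{5}$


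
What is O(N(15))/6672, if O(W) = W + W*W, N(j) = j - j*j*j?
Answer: 235130/139 ≈ 1691.6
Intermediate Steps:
N(j) = j - j**3 (N(j) = j - j**2*j = j - j**3)
O(W) = W + W**2
O(N(15))/6672 = ((15 - 1*15**3)*(1 + (15 - 1*15**3)))/6672 = ((15 - 1*3375)*(1 + (15 - 1*3375)))*(1/6672) = ((15 - 3375)*(1 + (15 - 3375)))*(1/6672) = -3360*(1 - 3360)*(1/6672) = -3360*(-3359)*(1/6672) = 11286240*(1/6672) = 235130/139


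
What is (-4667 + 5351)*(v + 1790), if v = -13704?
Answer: -8149176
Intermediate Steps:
(-4667 + 5351)*(v + 1790) = (-4667 + 5351)*(-13704 + 1790) = 684*(-11914) = -8149176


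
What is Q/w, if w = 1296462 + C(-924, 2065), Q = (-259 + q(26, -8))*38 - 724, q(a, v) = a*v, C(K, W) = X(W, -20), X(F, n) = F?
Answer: -18470/1298527 ≈ -0.014224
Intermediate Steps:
C(K, W) = W
Q = -18470 (Q = (-259 + 26*(-8))*38 - 724 = (-259 - 208)*38 - 724 = -467*38 - 724 = -17746 - 724 = -18470)
w = 1298527 (w = 1296462 + 2065 = 1298527)
Q/w = -18470/1298527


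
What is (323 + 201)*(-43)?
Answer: -22532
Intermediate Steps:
(323 + 201)*(-43) = 524*(-43) = -22532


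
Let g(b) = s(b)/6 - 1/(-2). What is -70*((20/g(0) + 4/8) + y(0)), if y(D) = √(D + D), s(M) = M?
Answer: -2835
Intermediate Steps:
g(b) = ½ + b/6 (g(b) = b/6 - 1/(-2) = b*(⅙) - 1*(-½) = b/6 + ½ = ½ + b/6)
y(D) = √2*√D (y(D) = √(2*D) = √2*√D)
-70*((20/g(0) + 4/8) + y(0)) = -70*((20/(½ + (⅙)*0) + 4/8) + √2*√0) = -70*((20/(½ + 0) + 4*(⅛)) + √2*0) = -70*((20/(½) + ½) + 0) = -70*((20*2 + ½) + 0) = -70*((40 + ½) + 0) = -70*(81/2 + 0) = -70*81/2 = -2835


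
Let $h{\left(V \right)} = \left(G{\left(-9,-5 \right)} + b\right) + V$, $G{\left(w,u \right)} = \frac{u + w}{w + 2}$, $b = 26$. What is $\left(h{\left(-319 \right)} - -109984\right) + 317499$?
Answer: $427192$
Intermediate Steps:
$G{\left(w,u \right)} = \frac{u + w}{2 + w}$
$h{\left(V \right)} = 28 + V$ ($h{\left(V \right)} = \left(\frac{-5 - 9}{2 - 9} + 26\right) + V = \left(\frac{1}{-7} \left(-14\right) + 26\right) + V = \left(\left(- \frac{1}{7}\right) \left(-14\right) + 26\right) + V = \left(2 + 26\right) + V = 28 + V$)
$\left(h{\left(-319 \right)} - -109984\right) + 317499 = \left(\left(28 - 319\right) - -109984\right) + 317499 = \left(-291 + 109984\right) + 317499 = 109693 + 317499 = 427192$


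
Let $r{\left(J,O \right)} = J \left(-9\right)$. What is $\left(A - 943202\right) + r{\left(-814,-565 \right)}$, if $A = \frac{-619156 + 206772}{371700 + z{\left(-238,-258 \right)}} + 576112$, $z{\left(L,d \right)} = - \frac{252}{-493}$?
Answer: $- \frac{294314122385}{818073} \approx -3.5977 \cdot 10^{5}$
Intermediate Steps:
$z{\left(L,d \right)} = \frac{252}{493}$ ($z{\left(L,d \right)} = \left(-252\right) \left(- \frac{1}{493}\right) = \frac{252}{493}$)
$r{\left(J,O \right)} = - 9 J$
$A = \frac{471300764563}{818073}$ ($A = \frac{-619156 + 206772}{371700 + \frac{252}{493}} + 576112 = - \frac{412384}{\frac{183248352}{493}} + 576112 = \left(-412384\right) \frac{493}{183248352} + 576112 = - \frac{907613}{818073} + 576112 = \frac{471300764563}{818073} \approx 5.7611 \cdot 10^{5}$)
$\left(A - 943202\right) + r{\left(-814,-565 \right)} = \left(\frac{471300764563}{818073} - 943202\right) - -7326 = \left(\frac{471300764563}{818073} - 943202\right) + 7326 = - \frac{300307325183}{818073} + 7326 = - \frac{294314122385}{818073}$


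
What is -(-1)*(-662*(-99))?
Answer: 65538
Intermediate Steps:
-(-1)*(-662*(-99)) = -(-1)*65538 = -1*(-65538) = 65538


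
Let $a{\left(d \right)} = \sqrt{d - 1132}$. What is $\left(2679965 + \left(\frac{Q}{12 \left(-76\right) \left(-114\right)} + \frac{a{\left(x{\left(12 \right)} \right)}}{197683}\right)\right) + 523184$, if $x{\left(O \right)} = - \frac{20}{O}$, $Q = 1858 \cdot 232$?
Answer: $\frac{20814089143}{6498} + \frac{i \sqrt{10203}}{593049} \approx 3.2032 \cdot 10^{6} + 0.00017032 i$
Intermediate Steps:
$Q = 431056$
$a{\left(d \right)} = \sqrt{-1132 + d}$
$\left(2679965 + \left(\frac{Q}{12 \left(-76\right) \left(-114\right)} + \frac{a{\left(x{\left(12 \right)} \right)}}{197683}\right)\right) + 523184 = \left(2679965 + \left(\frac{431056}{12 \left(-76\right) \left(-114\right)} + \frac{\sqrt{-1132 - \frac{20}{12}}}{197683}\right)\right) + 523184 = \left(2679965 + \left(\frac{431056}{\left(-912\right) \left(-114\right)} + \sqrt{-1132 - \frac{5}{3}} \cdot \frac{1}{197683}\right)\right) + 523184 = \left(2679965 + \left(\frac{431056}{103968} + \sqrt{-1132 - \frac{5}{3}} \cdot \frac{1}{197683}\right)\right) + 523184 = \left(2679965 + \left(431056 \cdot \frac{1}{103968} + \sqrt{- \frac{3401}{3}} \cdot \frac{1}{197683}\right)\right) + 523184 = \left(2679965 + \left(\frac{26941}{6498} + \frac{i \sqrt{10203}}{3} \cdot \frac{1}{197683}\right)\right) + 523184 = \left(2679965 + \left(\frac{26941}{6498} + \frac{i \sqrt{10203}}{593049}\right)\right) + 523184 = \left(\frac{17414439511}{6498} + \frac{i \sqrt{10203}}{593049}\right) + 523184 = \frac{20814089143}{6498} + \frac{i \sqrt{10203}}{593049}$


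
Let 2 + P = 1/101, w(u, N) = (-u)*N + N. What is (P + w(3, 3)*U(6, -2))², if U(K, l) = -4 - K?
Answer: 34327881/10201 ≈ 3365.1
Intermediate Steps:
w(u, N) = N - N*u (w(u, N) = -N*u + N = N - N*u)
P = -201/101 (P = -2 + 1/101 = -201/101 ≈ -1.9901)
(P + w(3, 3)*U(6, -2))² = (-201/101 + (3*(1 - 1*3))*(-4 - 1*6))² = (-201/101 + (3*(1 - 3))*(-4 - 6))² = (-201/101 + (3*(-2))*(-10))² = (-201/101 - 6*(-10))² = (-201/101 + 60)² = (5859/101)² = 34327881/10201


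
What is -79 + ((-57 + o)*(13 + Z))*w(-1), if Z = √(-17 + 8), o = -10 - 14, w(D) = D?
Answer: 974 + 243*I ≈ 974.0 + 243.0*I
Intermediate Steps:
o = -24
Z = 3*I (Z = √(-9) = 3*I ≈ 3.0*I)
-79 + ((-57 + o)*(13 + Z))*w(-1) = -79 + ((-57 - 24)*(13 + 3*I))*(-1) = -79 - 81*(13 + 3*I)*(-1) = -79 + (-1053 - 243*I)*(-1) = -79 + (1053 + 243*I) = 974 + 243*I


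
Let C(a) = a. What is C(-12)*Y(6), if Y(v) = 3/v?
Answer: -6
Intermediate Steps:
C(-12)*Y(6) = -36/6 = -12*1/2 = -6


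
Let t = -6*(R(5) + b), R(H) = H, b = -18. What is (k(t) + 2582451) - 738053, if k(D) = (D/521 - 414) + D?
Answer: 960756380/521 ≈ 1.8441e+6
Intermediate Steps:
t = 78 (t = -6*(5 - 18) = -6*(-13) = 78)
k(D) = -414 + 522*D/521 (k(D) = (D*(1/521) - 414) + D = (D/521 - 414) + D = (-414 + D/521) + D = -414 + 522*D/521)
(k(t) + 2582451) - 738053 = ((-414 + (522/521)*78) + 2582451) - 738053 = ((-414 + 40716/521) + 2582451) - 738053 = (-174978/521 + 2582451) - 738053 = 1345281993/521 - 738053 = 960756380/521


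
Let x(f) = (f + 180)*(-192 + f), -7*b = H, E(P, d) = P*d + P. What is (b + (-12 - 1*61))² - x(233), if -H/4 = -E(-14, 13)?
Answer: -15412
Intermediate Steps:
E(P, d) = P + P*d
H = -784 (H = -(-4)*(-14*(1 + 13)) = -(-4)*(-14*14) = -(-4)*(-196) = -4*196 = -784)
b = 112 (b = -⅐*(-784) = 112)
x(f) = (-192 + f)*(180 + f) (x(f) = (180 + f)*(-192 + f) = (-192 + f)*(180 + f))
(b + (-12 - 1*61))² - x(233) = (112 + (-12 - 1*61))² - (-34560 + 233² - 12*233) = (112 + (-12 - 61))² - (-34560 + 54289 - 2796) = (112 - 73)² - 1*16933 = 39² - 16933 = 1521 - 16933 = -15412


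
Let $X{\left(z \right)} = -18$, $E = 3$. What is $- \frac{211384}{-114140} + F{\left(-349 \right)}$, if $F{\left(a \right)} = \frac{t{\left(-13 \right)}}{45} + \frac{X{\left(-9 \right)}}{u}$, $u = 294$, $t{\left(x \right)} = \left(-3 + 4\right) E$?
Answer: $\frac{1558238}{838929} \approx 1.8574$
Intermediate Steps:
$t{\left(x \right)} = 3$ ($t{\left(x \right)} = \left(-3 + 4\right) 3 = 1 \cdot 3 = 3$)
$F{\left(a \right)} = \frac{4}{735}$ ($F{\left(a \right)} = \frac{3}{45} - \frac{18}{294} = 3 \cdot \frac{1}{45} - \frac{3}{49} = \frac{1}{15} - \frac{3}{49} = \frac{4}{735}$)
$- \frac{211384}{-114140} + F{\left(-349 \right)} = - \frac{211384}{-114140} + \frac{4}{735} = \left(-211384\right) \left(- \frac{1}{114140}\right) + \frac{4}{735} = \frac{52846}{28535} + \frac{4}{735} = \frac{1558238}{838929}$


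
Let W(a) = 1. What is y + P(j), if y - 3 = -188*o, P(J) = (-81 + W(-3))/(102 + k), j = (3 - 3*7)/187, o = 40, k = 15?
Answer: -879569/117 ≈ -7517.7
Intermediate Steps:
j = -18/187 (j = (3 - 21)*(1/187) = -18*1/187 = -18/187 ≈ -0.096257)
P(J) = -80/117 (P(J) = (-81 + 1)/(102 + 15) = -80/117)
y = -7517 (y = 3 - 188*40 = 3 - 7520 = -7517)
y + P(j) = -7517 - 80/117 = -879569/117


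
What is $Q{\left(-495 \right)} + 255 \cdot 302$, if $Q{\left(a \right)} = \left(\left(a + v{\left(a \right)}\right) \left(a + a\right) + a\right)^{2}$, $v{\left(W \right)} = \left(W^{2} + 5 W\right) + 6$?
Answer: $57427753763660235$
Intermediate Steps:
$v{\left(W \right)} = 6 + W^{2} + 5 W$
$Q{\left(a \right)} = \left(a + 2 a \left(6 + a^{2} + 6 a\right)\right)^{2}$ ($Q{\left(a \right)} = \left(\left(a + \left(6 + a^{2} + 5 a\right)\right) \left(a + a\right) + a\right)^{2} = \left(\left(6 + a^{2} + 6 a\right) 2 a + a\right)^{2} = \left(2 a \left(6 + a^{2} + 6 a\right) + a\right)^{2} = \left(a + 2 a \left(6 + a^{2} + 6 a\right)\right)^{2}$)
$Q{\left(-495 \right)} + 255 \cdot 302 = \left(-495\right)^{2} \left(13 + 2 \left(-495\right)^{2} + 12 \left(-495\right)\right)^{2} + 255 \cdot 302 = 245025 \left(13 + 2 \cdot 245025 - 5940\right)^{2} + 77010 = 245025 \left(13 + 490050 - 5940\right)^{2} + 77010 = 245025 \cdot 484123^{2} + 77010 = 245025 \cdot 234375079129 + 77010 = 57427753763583225 + 77010 = 57427753763660235$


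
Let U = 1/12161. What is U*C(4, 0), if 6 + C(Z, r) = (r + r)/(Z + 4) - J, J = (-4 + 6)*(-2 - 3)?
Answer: 4/12161 ≈ 0.00032892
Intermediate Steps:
U = 1/12161 ≈ 8.2230e-5
J = -10 (J = 2*(-5) = -10)
C(Z, r) = 4 + 2*r/(4 + Z) (C(Z, r) = -6 + ((r + r)/(Z + 4) - 1*(-10)) = -6 + ((2*r)/(4 + Z) + 10) = -6 + (2*r/(4 + Z) + 10) = -6 + (10 + 2*r/(4 + Z)) = 4 + 2*r/(4 + Z))
U*C(4, 0) = (2*(8 + 0 + 2*4)/(4 + 4))/12161 = (2*(8 + 0 + 8)/8)/12161 = (2*(⅛)*16)/12161 = (1/12161)*4 = 4/12161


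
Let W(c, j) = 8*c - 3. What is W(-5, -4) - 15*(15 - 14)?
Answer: -58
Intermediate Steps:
W(c, j) = -3 + 8*c
W(-5, -4) - 15*(15 - 14) = (-3 + 8*(-5)) - 15*(15 - 14) = (-3 - 40) - 15*1 = -43 - 15 = -58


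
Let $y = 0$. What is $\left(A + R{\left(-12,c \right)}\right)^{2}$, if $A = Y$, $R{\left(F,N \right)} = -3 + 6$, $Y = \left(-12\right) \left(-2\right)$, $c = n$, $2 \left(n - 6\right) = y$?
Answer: $729$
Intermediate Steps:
$n = 6$ ($n = 6 + \frac{1}{2} \cdot 0 = 6 + 0 = 6$)
$c = 6$
$Y = 24$
$R{\left(F,N \right)} = 3$
$A = 24$
$\left(A + R{\left(-12,c \right)}\right)^{2} = \left(24 + 3\right)^{2} = 27^{2} = 729$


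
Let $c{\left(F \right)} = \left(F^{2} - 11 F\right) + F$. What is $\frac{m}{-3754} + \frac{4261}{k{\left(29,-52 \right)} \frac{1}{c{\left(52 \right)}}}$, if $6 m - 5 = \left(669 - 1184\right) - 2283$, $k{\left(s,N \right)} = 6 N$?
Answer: $- \frac{223940185}{7508} \approx -29827.0$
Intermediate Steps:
$m = - \frac{931}{2}$ ($m = \frac{5}{6} + \frac{\left(669 - 1184\right) - 2283}{6} = \frac{5}{6} + \frac{-515 - 2283}{6} = \frac{5}{6} + \frac{1}{6} \left(-2798\right) = \frac{5}{6} - \frac{1399}{3} = - \frac{931}{2} \approx -465.5$)
$c{\left(F \right)} = F^{2} - 10 F$
$\frac{m}{-3754} + \frac{4261}{k{\left(29,-52 \right)} \frac{1}{c{\left(52 \right)}}} = - \frac{931}{2 \left(-3754\right)} + \frac{4261}{6 \left(-52\right) \frac{1}{52 \left(-10 + 52\right)}} = \left(- \frac{931}{2}\right) \left(- \frac{1}{3754}\right) + \frac{4261}{\left(-312\right) \frac{1}{52 \cdot 42}} = \frac{931}{7508} + \frac{4261}{\left(-312\right) \frac{1}{2184}} = \frac{931}{7508} + \frac{4261}{- \frac{1}{7}} = \frac{931}{7508} + 4261 \left(-7\right) = \frac{931}{7508} - 29827 = - \frac{223940185}{7508}$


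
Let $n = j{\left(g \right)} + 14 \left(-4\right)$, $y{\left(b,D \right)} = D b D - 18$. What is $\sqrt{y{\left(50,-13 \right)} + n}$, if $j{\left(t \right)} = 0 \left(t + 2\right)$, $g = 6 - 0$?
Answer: $2 \sqrt{2094} \approx 91.521$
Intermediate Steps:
$g = 6$ ($g = 6 + 0 = 6$)
$j{\left(t \right)} = 0$ ($j{\left(t \right)} = 0 \left(2 + t\right) = 0$)
$y{\left(b,D \right)} = -18 + b D^{2}$ ($y{\left(b,D \right)} = b D^{2} - 18 = -18 + b D^{2}$)
$n = -56$ ($n = 0 + 14 \left(-4\right) = 0 - 56 = -56$)
$\sqrt{y{\left(50,-13 \right)} + n} = \sqrt{\left(-18 + 50 \left(-13\right)^{2}\right) - 56} = \sqrt{\left(-18 + 50 \cdot 169\right) - 56} = \sqrt{\left(-18 + 8450\right) - 56} = \sqrt{8432 - 56} = \sqrt{8376} = 2 \sqrt{2094}$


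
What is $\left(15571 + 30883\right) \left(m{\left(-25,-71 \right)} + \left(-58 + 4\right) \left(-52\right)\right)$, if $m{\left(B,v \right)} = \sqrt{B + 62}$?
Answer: $130442832 + 46454 \sqrt{37} \approx 1.3073 \cdot 10^{8}$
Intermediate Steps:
$m{\left(B,v \right)} = \sqrt{62 + B}$
$\left(15571 + 30883\right) \left(m{\left(-25,-71 \right)} + \left(-58 + 4\right) \left(-52\right)\right) = \left(15571 + 30883\right) \left(\sqrt{62 - 25} + \left(-58 + 4\right) \left(-52\right)\right) = 46454 \left(\sqrt{37} - -2808\right) = 46454 \left(\sqrt{37} + 2808\right) = 46454 \left(2808 + \sqrt{37}\right) = 130442832 + 46454 \sqrt{37}$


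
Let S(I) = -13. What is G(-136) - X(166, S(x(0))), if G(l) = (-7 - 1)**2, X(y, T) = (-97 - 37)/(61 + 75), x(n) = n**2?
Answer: 4419/68 ≈ 64.985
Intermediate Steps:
X(y, T) = -67/68 (X(y, T) = -134/136 = -134*1/136 = -67/68)
G(l) = 64 (G(l) = (-8)**2 = 64)
G(-136) - X(166, S(x(0))) = 64 - 1*(-67/68) = 64 + 67/68 = 4419/68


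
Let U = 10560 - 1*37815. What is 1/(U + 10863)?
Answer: -1/16392 ≈ -6.1005e-5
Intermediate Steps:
U = -27255 (U = 10560 - 37815 = -27255)
1/(U + 10863) = 1/(-27255 + 10863) = 1/(-16392) = -1/16392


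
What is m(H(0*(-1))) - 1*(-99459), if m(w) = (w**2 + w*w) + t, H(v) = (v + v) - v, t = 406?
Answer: 99865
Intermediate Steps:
H(v) = v (H(v) = 2*v - v = v)
m(w) = 406 + 2*w**2 (m(w) = (w**2 + w*w) + 406 = (w**2 + w**2) + 406 = 2*w**2 + 406 = 406 + 2*w**2)
m(H(0*(-1))) - 1*(-99459) = (406 + 2*(0*(-1))**2) - 1*(-99459) = (406 + 2*0**2) + 99459 = (406 + 2*0) + 99459 = (406 + 0) + 99459 = 406 + 99459 = 99865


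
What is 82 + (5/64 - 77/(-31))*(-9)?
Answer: 116941/1984 ≈ 58.942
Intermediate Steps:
82 + (5/64 - 77/(-31))*(-9) = 82 + (5*(1/64) - 77*(-1/31))*(-9) = 82 + (5/64 + 77/31)*(-9) = 82 + (5083/1984)*(-9) = 82 - 45747/1984 = 116941/1984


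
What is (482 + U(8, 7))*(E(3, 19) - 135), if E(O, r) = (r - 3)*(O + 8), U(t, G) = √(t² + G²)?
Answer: 19762 + 41*√113 ≈ 20198.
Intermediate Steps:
U(t, G) = √(G² + t²)
E(O, r) = (-3 + r)*(8 + O)
(482 + U(8, 7))*(E(3, 19) - 135) = (482 + √(7² + 8²))*((-24 - 3*3 + 8*19 + 3*19) - 135) = (482 + √(49 + 64))*((-24 - 9 + 152 + 57) - 135) = (482 + √113)*(176 - 135) = (482 + √113)*41 = 19762 + 41*√113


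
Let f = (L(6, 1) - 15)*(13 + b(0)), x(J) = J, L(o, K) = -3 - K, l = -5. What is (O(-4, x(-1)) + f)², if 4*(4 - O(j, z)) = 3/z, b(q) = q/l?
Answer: 938961/16 ≈ 58685.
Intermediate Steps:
b(q) = -q/5 (b(q) = q/(-5) = q*(-⅕) = -q/5)
O(j, z) = 4 - 3/(4*z)
f = -247 (f = ((-3 - 1*1) - 15)*(13 - ⅕*0) = ((-3 - 1) - 15)*(13 + 0) = (-4 - 15)*13 = -19*13 = -247)
(O(-4, x(-1)) + f)² = ((4 - ¾/(-1)) - 247)² = ((4 - ¾*(-1)) - 247)² = ((4 + ¾) - 247)² = (19/4 - 247)² = (-969/4)² = 938961/16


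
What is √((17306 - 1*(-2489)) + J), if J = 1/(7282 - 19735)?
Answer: √3069753339702/12453 ≈ 140.69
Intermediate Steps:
J = -1/12453 (J = 1/(-12453) = -1/12453 ≈ -8.0302e-5)
√((17306 - 1*(-2489)) + J) = √((17306 - 1*(-2489)) - 1/12453) = √((17306 + 2489) - 1/12453) = √(19795 - 1/12453) = √(246507134/12453) = √3069753339702/12453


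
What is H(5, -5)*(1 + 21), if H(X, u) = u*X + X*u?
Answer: -1100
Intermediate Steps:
H(X, u) = 2*X*u (H(X, u) = X*u + X*u = 2*X*u)
H(5, -5)*(1 + 21) = (2*5*(-5))*(1 + 21) = -50*22 = -1100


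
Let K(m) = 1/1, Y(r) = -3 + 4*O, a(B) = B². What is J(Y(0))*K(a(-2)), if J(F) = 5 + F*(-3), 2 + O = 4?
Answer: -10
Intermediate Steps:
O = 2 (O = -2 + 4 = 2)
Y(r) = 5 (Y(r) = -3 + 4*2 = -3 + 8 = 5)
J(F) = 5 - 3*F
K(m) = 1
J(Y(0))*K(a(-2)) = (5 - 3*5)*1 = (5 - 15)*1 = -10*1 = -10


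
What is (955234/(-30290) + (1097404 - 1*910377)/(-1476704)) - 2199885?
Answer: -49200436769019083/22364682080 ≈ -2.1999e+6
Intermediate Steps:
(955234/(-30290) + (1097404 - 1*910377)/(-1476704)) - 2199885 = (955234*(-1/30290) + (1097404 - 910377)*(-1/1476704)) - 2199885 = (-477617/15145 + 187027*(-1/1476704)) - 2199885 = (-477617/15145 - 187027/1476704) - 2199885 = -708131458283/22364682080 - 2199885 = -49200436769019083/22364682080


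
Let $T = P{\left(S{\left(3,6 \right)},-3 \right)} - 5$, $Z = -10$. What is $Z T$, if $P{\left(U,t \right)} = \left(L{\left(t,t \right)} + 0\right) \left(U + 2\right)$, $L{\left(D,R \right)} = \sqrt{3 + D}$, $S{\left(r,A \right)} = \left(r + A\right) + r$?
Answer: $50$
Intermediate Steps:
$S{\left(r,A \right)} = A + 2 r$ ($S{\left(r,A \right)} = \left(A + r\right) + r = A + 2 r$)
$P{\left(U,t \right)} = \sqrt{3 + t} \left(2 + U\right)$ ($P{\left(U,t \right)} = \left(\sqrt{3 + t} + 0\right) \left(U + 2\right) = \sqrt{3 + t} \left(2 + U\right)$)
$T = -5$ ($T = \sqrt{3 - 3} \left(2 + \left(6 + 2 \cdot 3\right)\right) - 5 = \sqrt{0} \left(2 + \left(6 + 6\right)\right) - 5 = 0 \left(2 + 12\right) - 5 = 0 \cdot 14 - 5 = 0 - 5 = -5$)
$Z T = \left(-10\right) \left(-5\right) = 50$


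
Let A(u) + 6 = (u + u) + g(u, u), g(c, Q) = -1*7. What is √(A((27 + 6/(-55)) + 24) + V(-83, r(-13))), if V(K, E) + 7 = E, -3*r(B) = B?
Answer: √2344485/165 ≈ 9.2798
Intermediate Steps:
r(B) = -B/3
g(c, Q) = -7
V(K, E) = -7 + E
A(u) = -13 + 2*u (A(u) = -6 + ((u + u) - 7) = -6 + (2*u - 7) = -6 + (-7 + 2*u) = -13 + 2*u)
√(A((27 + 6/(-55)) + 24) + V(-83, r(-13))) = √((-13 + 2*((27 + 6/(-55)) + 24)) + (-7 - ⅓*(-13))) = √((-13 + 2*((27 + 6*(-1/55)) + 24)) + (-7 + 13/3)) = √((-13 + 2*((27 - 6/55) + 24)) - 8/3) = √((-13 + 2*(1479/55 + 24)) - 8/3) = √((-13 + 2*(2799/55)) - 8/3) = √((-13 + 5598/55) - 8/3) = √(4883/55 - 8/3) = √(14209/165) = √2344485/165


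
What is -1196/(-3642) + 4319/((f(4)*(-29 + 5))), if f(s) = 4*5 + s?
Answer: -2506817/349632 ≈ -7.1699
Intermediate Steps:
f(s) = 20 + s
-1196/(-3642) + 4319/((f(4)*(-29 + 5))) = -1196/(-3642) + 4319/(((20 + 4)*(-29 + 5))) = -1196*(-1/3642) + 4319/((24*(-24))) = 598/1821 + 4319/(-576) = 598/1821 + 4319*(-1/576) = 598/1821 - 4319/576 = -2506817/349632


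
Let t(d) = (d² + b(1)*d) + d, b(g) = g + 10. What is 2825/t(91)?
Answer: 2825/9373 ≈ 0.30140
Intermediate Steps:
b(g) = 10 + g
t(d) = d² + 12*d (t(d) = (d² + (10 + 1)*d) + d = (d² + 11*d) + d = d² + 12*d)
2825/t(91) = 2825/((91*(12 + 91))) = 2825/((91*103)) = 2825/9373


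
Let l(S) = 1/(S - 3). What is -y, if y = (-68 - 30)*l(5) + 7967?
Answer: -7918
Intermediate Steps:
l(S) = 1/(-3 + S)
y = 7918 (y = (-68 - 30)/(-3 + 5) + 7967 = -98/2 + 7967 = -98*½ + 7967 = -49 + 7967 = 7918)
-y = -1*7918 = -7918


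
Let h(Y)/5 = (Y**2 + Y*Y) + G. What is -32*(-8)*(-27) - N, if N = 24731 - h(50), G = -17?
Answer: -6728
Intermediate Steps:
h(Y) = -85 + 10*Y**2 (h(Y) = 5*((Y**2 + Y*Y) - 17) = 5*((Y**2 + Y**2) - 17) = 5*(2*Y**2 - 17) = 5*(-17 + 2*Y**2) = -85 + 10*Y**2)
N = -184 (N = 24731 - (-85 + 10*50**2) = 24731 - (-85 + 10*2500) = 24731 - (-85 + 25000) = 24731 - 1*24915 = 24731 - 24915 = -184)
-32*(-8)*(-27) - N = -32*(-8)*(-27) - 1*(-184) = 256*(-27) + 184 = -6912 + 184 = -6728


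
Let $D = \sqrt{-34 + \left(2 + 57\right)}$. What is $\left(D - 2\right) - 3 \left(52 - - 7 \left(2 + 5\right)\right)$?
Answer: $-300$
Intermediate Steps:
$D = 5$ ($D = \sqrt{-34 + 59} = \sqrt{25} = 5$)
$\left(D - 2\right) - 3 \left(52 - - 7 \left(2 + 5\right)\right) = \left(5 - 2\right) - 3 \left(52 - - 7 \left(2 + 5\right)\right) = 3 - 3 \left(52 - \left(-7\right) 7\right) = 3 - 3 \left(52 - -49\right) = 3 - 3 \left(52 + 49\right) = 3 - 303 = -300$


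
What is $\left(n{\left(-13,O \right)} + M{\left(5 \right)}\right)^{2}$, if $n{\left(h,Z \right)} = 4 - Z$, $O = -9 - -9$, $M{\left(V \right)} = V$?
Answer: $81$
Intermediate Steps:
$O = 0$ ($O = -9 + 9 = 0$)
$\left(n{\left(-13,O \right)} + M{\left(5 \right)}\right)^{2} = \left(\left(4 - 0\right) + 5\right)^{2} = \left(\left(4 + 0\right) + 5\right)^{2} = \left(4 + 5\right)^{2} = 9^{2} = 81$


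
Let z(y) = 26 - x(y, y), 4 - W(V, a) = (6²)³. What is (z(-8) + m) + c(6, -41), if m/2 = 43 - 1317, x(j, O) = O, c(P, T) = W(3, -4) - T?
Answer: -49125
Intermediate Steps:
W(V, a) = -46652 (W(V, a) = 4 - (6²)³ = 4 - 1*36³ = 4 - 1*46656 = 4 - 46656 = -46652)
c(P, T) = -46652 - T
z(y) = 26 - y
m = -2548 (m = 2*(43 - 1317) = 2*(-1274) = -2548)
(z(-8) + m) + c(6, -41) = ((26 - 1*(-8)) - 2548) + (-46652 - 1*(-41)) = ((26 + 8) - 2548) + (-46652 + 41) = (34 - 2548) - 46611 = -2514 - 46611 = -49125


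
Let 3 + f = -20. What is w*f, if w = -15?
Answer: 345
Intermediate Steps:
f = -23 (f = -3 - 20 = -23)
w*f = -15*(-23) = 345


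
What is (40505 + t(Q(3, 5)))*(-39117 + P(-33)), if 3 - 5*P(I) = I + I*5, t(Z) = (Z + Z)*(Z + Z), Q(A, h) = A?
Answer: -7921062744/5 ≈ -1.5842e+9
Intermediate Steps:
t(Z) = 4*Z² (t(Z) = (2*Z)*(2*Z) = 4*Z²)
P(I) = ⅗ - 6*I/5 (P(I) = ⅗ - (I + I*5)/5 = ⅗ - (I + 5*I)/5 = ⅗ - 6*I/5)
(40505 + t(Q(3, 5)))*(-39117 + P(-33)) = (40505 + 4*3²)*(-39117 + (⅗ - 6/5*(-33))) = (40505 + 4*9)*(-39117 + (⅗ + 198/5)) = (40505 + 36)*(-39117 + 201/5) = 40541*(-195384/5) = -7921062744/5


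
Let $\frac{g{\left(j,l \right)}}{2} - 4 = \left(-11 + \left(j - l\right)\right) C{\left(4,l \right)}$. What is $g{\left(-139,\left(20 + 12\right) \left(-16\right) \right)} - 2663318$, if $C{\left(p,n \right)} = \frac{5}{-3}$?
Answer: $- \frac{7993550}{3} \approx -2.6645 \cdot 10^{6}$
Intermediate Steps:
$C{\left(p,n \right)} = - \frac{5}{3}$ ($C{\left(p,n \right)} = 5 \left(- \frac{1}{3}\right) = - \frac{5}{3}$)
$g{\left(j,l \right)} = \frac{134}{3} - \frac{10 j}{3} + \frac{10 l}{3}$ ($g{\left(j,l \right)} = 8 + 2 \left(-11 + \left(j - l\right)\right) \left(- \frac{5}{3}\right) = 8 + 2 \left(-11 + j - l\right) \left(- \frac{5}{3}\right) = 8 + 2 \left(\frac{55}{3} - \frac{5 j}{3} + \frac{5 l}{3}\right) = 8 + \left(\frac{110}{3} - \frac{10 j}{3} + \frac{10 l}{3}\right) = \frac{134}{3} - \frac{10 j}{3} + \frac{10 l}{3}$)
$g{\left(-139,\left(20 + 12\right) \left(-16\right) \right)} - 2663318 = \left(\frac{134}{3} - - \frac{1390}{3} + \frac{10 \left(20 + 12\right) \left(-16\right)}{3}\right) - 2663318 = \left(\frac{134}{3} + \frac{1390}{3} + \frac{10 \cdot 32 \left(-16\right)}{3}\right) - 2663318 = \left(\frac{134}{3} + \frac{1390}{3} + \frac{10}{3} \left(-512\right)\right) - 2663318 = \left(\frac{134}{3} + \frac{1390}{3} - \frac{5120}{3}\right) - 2663318 = - \frac{3596}{3} - 2663318 = - \frac{7993550}{3}$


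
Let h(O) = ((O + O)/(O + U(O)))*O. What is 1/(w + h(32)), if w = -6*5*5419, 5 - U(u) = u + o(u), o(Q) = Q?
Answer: -27/4391438 ≈ -6.1483e-6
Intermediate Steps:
U(u) = 5 - 2*u (U(u) = 5 - (u + u) = 5 - 2*u)
w = -162570 (w = -30*5419 = -162570)
h(O) = 2*O**2/(5 - O) (h(O) = ((O + O)/(O + (5 - 2*O)))*O = ((2*O)/(5 - O))*O = (2*O/(5 - O))*O = 2*O**2/(5 - O))
1/(w + h(32)) = 1/(-162570 + 2*32**2/(5 - 1*32)) = 1/(-162570 + 2*1024/(5 - 32)) = 1/(-162570 + 2*1024/(-27)) = 1/(-162570 + 2*1024*(-1/27)) = 1/(-162570 - 2048/27) = 1/(-4391438/27) = -27/4391438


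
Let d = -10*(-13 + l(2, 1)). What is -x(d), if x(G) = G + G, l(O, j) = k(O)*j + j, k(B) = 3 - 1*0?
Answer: -180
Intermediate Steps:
k(B) = 3 (k(B) = 3 + 0 = 3)
l(O, j) = 4*j (l(O, j) = 3*j + j = 4*j)
d = 90 (d = -10*(-13 + 4*1) = -10*(-13 + 4) = -10*(-9) = 90)
x(G) = 2*G
-x(d) = -2*90 = -1*180 = -180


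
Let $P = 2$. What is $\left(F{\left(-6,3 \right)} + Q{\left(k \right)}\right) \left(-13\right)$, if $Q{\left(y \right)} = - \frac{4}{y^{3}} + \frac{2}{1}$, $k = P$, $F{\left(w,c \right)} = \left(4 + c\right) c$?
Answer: $- \frac{585}{2} \approx -292.5$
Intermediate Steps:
$F{\left(w,c \right)} = c \left(4 + c\right)$
$k = 2$
$Q{\left(y \right)} = 2 - \frac{4}{y^{3}}$ ($Q{\left(y \right)} = - \frac{4}{y^{3}} + 2 \cdot 1 = - \frac{4}{y^{3}} + 2 = 2 - \frac{4}{y^{3}}$)
$\left(F{\left(-6,3 \right)} + Q{\left(k \right)}\right) \left(-13\right) = \left(3 \left(4 + 3\right) + \left(2 - \frac{4}{8}\right)\right) \left(-13\right) = \left(3 \cdot 7 + \left(2 - \frac{1}{2}\right)\right) \left(-13\right) = \left(21 + \left(2 - \frac{1}{2}\right)\right) \left(-13\right) = \left(21 + \frac{3}{2}\right) \left(-13\right) = \frac{45}{2} \left(-13\right) = - \frac{585}{2}$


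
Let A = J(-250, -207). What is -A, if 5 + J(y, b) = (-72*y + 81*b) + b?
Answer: -1021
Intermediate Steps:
J(y, b) = -5 - 72*y + 82*b (J(y, b) = -5 + ((-72*y + 81*b) + b) = -5 + (-72*y + 82*b) = -5 - 72*y + 82*b)
A = 1021 (A = -5 - 72*(-250) + 82*(-207) = -5 + 18000 - 16974 = 1021)
-A = -1*1021 = -1021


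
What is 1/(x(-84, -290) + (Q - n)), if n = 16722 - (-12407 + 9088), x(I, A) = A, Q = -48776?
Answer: -1/69107 ≈ -1.4470e-5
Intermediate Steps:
n = 20041 (n = 16722 - 1*(-3319) = 16722 + 3319 = 20041)
1/(x(-84, -290) + (Q - n)) = 1/(-290 + (-48776 - 1*20041)) = 1/(-290 + (-48776 - 20041)) = 1/(-290 - 68817) = 1/(-69107) = -1/69107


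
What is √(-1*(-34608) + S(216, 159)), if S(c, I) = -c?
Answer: 2*√8598 ≈ 185.45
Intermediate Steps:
√(-1*(-34608) + S(216, 159)) = √(-1*(-34608) - 1*216) = √(34608 - 216) = √34392 = 2*√8598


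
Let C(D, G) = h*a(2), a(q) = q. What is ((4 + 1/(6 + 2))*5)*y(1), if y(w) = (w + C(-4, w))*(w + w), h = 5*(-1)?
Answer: -1485/4 ≈ -371.25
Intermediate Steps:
h = -5
C(D, G) = -10 (C(D, G) = -5*2 = -10)
y(w) = 2*w*(-10 + w) (y(w) = (w - 10)*(w + w) = (-10 + w)*(2*w) = 2*w*(-10 + w))
((4 + 1/(6 + 2))*5)*y(1) = ((4 + 1/(6 + 2))*5)*(2*1*(-10 + 1)) = ((4 + 1/8)*5)*(2*1*(-9)) = ((4 + ⅛)*5)*(-18) = ((33/8)*5)*(-18) = (165/8)*(-18) = -1485/4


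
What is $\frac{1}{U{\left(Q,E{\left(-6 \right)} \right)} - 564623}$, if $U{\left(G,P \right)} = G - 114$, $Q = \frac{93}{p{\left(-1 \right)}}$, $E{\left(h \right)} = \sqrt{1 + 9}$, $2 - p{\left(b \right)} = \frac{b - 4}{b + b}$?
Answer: $- \frac{1}{564923} \approx -1.7702 \cdot 10^{-6}$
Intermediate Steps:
$p{\left(b \right)} = 2 - \frac{-4 + b}{2 b}$ ($p{\left(b \right)} = 2 - \frac{b - 4}{b + b} = 2 - \frac{-4 + b}{2 b}$)
$E{\left(h \right)} = \sqrt{10}$
$Q = -186$ ($Q = \frac{93}{\frac{3}{2} + \frac{2}{-1}} = \frac{93}{\frac{3}{2} + 2 \left(-1\right)} = \frac{93}{\frac{3}{2} - 2} = \frac{93}{- \frac{1}{2}} = 93 \left(-2\right) = -186$)
$U{\left(G,P \right)} = -114 + G$
$\frac{1}{U{\left(Q,E{\left(-6 \right)} \right)} - 564623} = \frac{1}{\left(-114 - 186\right) - 564623} = \frac{1}{-300 - 564623} = \frac{1}{-564923} = - \frac{1}{564923}$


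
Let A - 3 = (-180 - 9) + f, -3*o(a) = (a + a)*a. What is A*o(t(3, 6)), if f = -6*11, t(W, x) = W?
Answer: 1512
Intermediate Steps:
f = -66
o(a) = -2*a**2/3 (o(a) = -(a + a)*a/3 = -2*a*a/3 = -2*a**2/3)
A = -252 (A = 3 + ((-180 - 9) - 66) = 3 + (-189 - 66) = 3 - 255 = -252)
A*o(t(3, 6)) = -(-168)*3**2 = -(-168)*9 = -252*(-6) = 1512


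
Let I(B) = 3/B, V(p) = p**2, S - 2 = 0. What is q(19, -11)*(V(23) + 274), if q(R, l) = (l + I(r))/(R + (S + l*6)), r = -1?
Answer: 11242/45 ≈ 249.82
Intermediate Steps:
S = 2 (S = 2 + 0 = 2)
q(R, l) = (-3 + l)/(2 + R + 6*l) (q(R, l) = (l + 3/(-1))/(R + (2 + l*6)) = (l + 3*(-1))/(R + (2 + 6*l)) = (l - 3)/(2 + R + 6*l) = (-3 + l)/(2 + R + 6*l))
q(19, -11)*(V(23) + 274) = ((-3 - 11)/(2 + 19 + 6*(-11)))*(23**2 + 274) = (-14/(2 + 19 - 66))*(529 + 274) = (-14/(-45))*803 = -1/45*(-14)*803 = (14/45)*803 = 11242/45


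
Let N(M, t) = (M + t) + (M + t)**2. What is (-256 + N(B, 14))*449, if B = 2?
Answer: 7184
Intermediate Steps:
N(M, t) = M + t + (M + t)**2
(-256 + N(B, 14))*449 = (-256 + (2 + 14 + (2 + 14)**2))*449 = (-256 + (2 + 14 + 16**2))*449 = (-256 + (2 + 14 + 256))*449 = (-256 + 272)*449 = 16*449 = 7184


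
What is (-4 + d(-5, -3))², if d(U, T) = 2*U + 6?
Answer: 64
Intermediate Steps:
d(U, T) = 6 + 2*U
(-4 + d(-5, -3))² = (-4 + (6 + 2*(-5)))² = (-4 + (6 - 10))² = (-4 - 4)² = (-8)² = 64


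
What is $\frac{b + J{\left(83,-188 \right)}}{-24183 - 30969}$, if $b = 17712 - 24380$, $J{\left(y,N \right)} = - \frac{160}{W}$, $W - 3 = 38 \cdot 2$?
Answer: $\frac{14637}{121028} \approx 0.12094$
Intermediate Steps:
$W = 79$ ($W = 3 + 38 \cdot 2 = 3 + 76 = 79$)
$J{\left(y,N \right)} = - \frac{160}{79}$
$b = -6668$
$\frac{b + J{\left(83,-188 \right)}}{-24183 - 30969} = \frac{-6668 - \frac{160}{79}}{-24183 - 30969} = - \frac{526932}{79 \left(-55152\right)} = \left(- \frac{526932}{79}\right) \left(- \frac{1}{55152}\right) = \frac{14637}{121028}$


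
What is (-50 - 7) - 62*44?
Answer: -2785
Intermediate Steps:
(-50 - 7) - 62*44 = -57 - 2728 = -2785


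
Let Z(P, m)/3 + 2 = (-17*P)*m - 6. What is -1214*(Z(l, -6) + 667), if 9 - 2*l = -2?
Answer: -2823764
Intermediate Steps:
l = 11/2 (l = 9/2 - 1/2*(-2) = 9/2 + 1 = 11/2 ≈ 5.5000)
Z(P, m) = -24 - 51*P*m (Z(P, m) = -6 + 3*((-17*P)*m - 6) = -6 + 3*(-17*P*m - 6) = -6 + 3*(-6 - 17*P*m) = -6 + (-18 - 51*P*m) = -24 - 51*P*m)
-1214*(Z(l, -6) + 667) = -1214*((-24 - 51*11/2*(-6)) + 667) = -1214*((-24 + 1683) + 667) = -1214*(1659 + 667) = -1214*2326 = -2823764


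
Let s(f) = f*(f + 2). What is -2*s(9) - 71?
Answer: -269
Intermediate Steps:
s(f) = f*(2 + f)
-2*s(9) - 71 = -18*(2 + 9) - 71 = -18*11 - 71 = -2*99 - 71 = -198 - 71 = -269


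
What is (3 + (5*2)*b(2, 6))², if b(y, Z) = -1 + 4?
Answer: 1089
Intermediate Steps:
b(y, Z) = 3
(3 + (5*2)*b(2, 6))² = (3 + (5*2)*3)² = (3 + 10*3)² = (3 + 30)² = 33² = 1089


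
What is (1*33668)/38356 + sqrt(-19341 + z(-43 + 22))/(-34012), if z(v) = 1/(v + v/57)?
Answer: 8417/9589 - I*sqrt(3188100790)/13808872 ≈ 0.87778 - 0.0040889*I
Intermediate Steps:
z(v) = 57/(58*v) (z(v) = 1/(v + v*(1/57)) = 1/(v + v/57) = 1/(58*v/57) = 57/(58*v))
(1*33668)/38356 + sqrt(-19341 + z(-43 + 22))/(-34012) = (1*33668)/38356 + sqrt(-19341 + 57/(58*(-43 + 22)))/(-34012) = 33668*(1/38356) + sqrt(-19341 + (57/58)/(-21))*(-1/34012) = 8417/9589 + sqrt(-19341 + (57/58)*(-1/21))*(-1/34012) = 8417/9589 + sqrt(-19341 - 19/406)*(-1/34012) = 8417/9589 + sqrt(-7852465/406)*(-1/34012) = 8417/9589 + (I*sqrt(3188100790)/406)*(-1/34012) = 8417/9589 - I*sqrt(3188100790)/13808872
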